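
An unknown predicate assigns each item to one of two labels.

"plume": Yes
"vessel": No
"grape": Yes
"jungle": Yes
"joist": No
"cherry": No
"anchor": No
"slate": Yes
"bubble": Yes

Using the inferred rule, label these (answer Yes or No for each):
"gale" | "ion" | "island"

The common property of the 'Yes' items is: ends with 'e'. No 'No' item has it.

Yes, No, No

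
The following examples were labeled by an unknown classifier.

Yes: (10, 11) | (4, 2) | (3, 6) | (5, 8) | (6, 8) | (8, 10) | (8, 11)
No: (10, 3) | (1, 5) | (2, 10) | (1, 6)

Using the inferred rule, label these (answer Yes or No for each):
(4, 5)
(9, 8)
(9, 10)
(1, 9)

Yes, Yes, Yes, No

The rule appears to be: |first − second| ≤ 3.
(4, 5) → |4−5| = 1 → Yes.
(9, 8) → |9−8| = 1 → Yes.
(9, 10) → |9−10| = 1 → Yes.
(1, 9) → |1−9| = 8 → No.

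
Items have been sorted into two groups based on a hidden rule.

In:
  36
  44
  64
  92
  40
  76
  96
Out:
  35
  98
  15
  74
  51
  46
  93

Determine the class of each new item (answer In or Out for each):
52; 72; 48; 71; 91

The classifier is using: multiple of 4.

In, In, In, Out, Out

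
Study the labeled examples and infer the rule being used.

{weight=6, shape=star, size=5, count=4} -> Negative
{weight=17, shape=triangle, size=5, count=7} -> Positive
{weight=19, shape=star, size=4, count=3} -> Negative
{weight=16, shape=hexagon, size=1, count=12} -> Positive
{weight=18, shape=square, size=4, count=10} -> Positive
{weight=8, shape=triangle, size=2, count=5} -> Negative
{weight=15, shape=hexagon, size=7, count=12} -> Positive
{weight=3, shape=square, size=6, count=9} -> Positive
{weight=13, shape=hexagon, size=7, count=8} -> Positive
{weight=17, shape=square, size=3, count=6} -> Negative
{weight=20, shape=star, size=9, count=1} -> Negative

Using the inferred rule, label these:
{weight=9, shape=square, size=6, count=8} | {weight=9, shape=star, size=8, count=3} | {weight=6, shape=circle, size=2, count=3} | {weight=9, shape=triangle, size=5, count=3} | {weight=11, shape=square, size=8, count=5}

The common property of the 'Positive' items is: count ≥ 7. No 'Negative' item has it.
{weight=9, shape=square, size=6, count=8}: count = 8 — matches, so Positive.
{weight=9, shape=star, size=8, count=3}: count = 3 — fails the rule, so Negative.
{weight=6, shape=circle, size=2, count=3}: count = 3 — fails the rule, so Negative.
{weight=9, shape=triangle, size=5, count=3}: count = 3 — fails the rule, so Negative.
{weight=11, shape=square, size=8, count=5}: count = 5 — fails the rule, so Negative.

Positive, Negative, Negative, Negative, Negative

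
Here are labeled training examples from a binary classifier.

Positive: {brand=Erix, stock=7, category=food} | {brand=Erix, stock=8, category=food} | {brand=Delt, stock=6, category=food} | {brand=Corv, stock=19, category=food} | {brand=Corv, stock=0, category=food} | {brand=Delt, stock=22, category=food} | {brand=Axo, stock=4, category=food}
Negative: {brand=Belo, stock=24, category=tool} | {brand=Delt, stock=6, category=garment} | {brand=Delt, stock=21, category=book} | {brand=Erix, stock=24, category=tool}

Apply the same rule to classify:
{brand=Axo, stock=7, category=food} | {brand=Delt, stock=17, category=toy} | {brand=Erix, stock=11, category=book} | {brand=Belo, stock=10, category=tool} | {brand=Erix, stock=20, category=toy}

Positive, Negative, Negative, Negative, Negative

Checking candidate rules against both groups, what survives is: category is food.
Positive: {brand=Axo, stock=7, category=food}, since category is food. Negative: {brand=Delt, stock=17, category=toy}, since category is toy. Negative: {brand=Erix, stock=11, category=book}, since category is book. Negative: {brand=Belo, stock=10, category=tool}, since category is tool. Negative: {brand=Erix, stock=20, category=toy}, since category is toy.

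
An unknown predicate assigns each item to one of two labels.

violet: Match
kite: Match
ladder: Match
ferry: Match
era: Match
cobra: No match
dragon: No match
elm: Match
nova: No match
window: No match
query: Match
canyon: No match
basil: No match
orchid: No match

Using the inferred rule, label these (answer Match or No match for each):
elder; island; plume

Match, No match, Match

Rule: contains 'e'. This holds for each 'Match' example and fails for each 'No match' one.
Match: elder, since has 'e'.
No match: island, since no 'e'.
Match: plume, since has 'e'.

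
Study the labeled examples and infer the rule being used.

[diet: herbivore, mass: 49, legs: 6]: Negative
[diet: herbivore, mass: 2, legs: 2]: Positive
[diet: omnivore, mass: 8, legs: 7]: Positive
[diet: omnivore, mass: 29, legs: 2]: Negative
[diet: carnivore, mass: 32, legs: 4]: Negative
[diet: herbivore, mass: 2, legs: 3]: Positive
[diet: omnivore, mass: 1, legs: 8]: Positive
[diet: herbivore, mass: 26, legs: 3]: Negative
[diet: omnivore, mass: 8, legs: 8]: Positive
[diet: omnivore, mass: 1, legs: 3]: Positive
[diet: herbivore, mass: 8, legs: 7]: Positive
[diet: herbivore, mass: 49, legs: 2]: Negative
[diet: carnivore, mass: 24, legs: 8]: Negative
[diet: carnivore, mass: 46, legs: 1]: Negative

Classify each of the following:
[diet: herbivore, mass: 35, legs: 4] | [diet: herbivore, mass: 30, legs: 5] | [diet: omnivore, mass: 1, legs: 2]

Negative, Negative, Positive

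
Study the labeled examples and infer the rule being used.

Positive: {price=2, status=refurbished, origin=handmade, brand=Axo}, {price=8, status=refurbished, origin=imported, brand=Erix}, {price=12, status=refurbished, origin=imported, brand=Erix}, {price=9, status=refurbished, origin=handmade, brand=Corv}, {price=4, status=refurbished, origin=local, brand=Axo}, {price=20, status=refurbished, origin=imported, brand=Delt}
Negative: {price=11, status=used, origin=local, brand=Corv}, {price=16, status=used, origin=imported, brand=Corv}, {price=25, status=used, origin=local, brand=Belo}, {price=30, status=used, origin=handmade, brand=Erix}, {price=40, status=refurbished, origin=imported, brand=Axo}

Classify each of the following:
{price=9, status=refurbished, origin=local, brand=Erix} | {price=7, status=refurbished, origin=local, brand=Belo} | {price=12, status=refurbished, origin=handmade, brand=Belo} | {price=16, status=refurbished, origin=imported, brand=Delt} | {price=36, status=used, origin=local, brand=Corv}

Positive, Positive, Positive, Positive, Negative

All 'Positive' examples share one property — status is refurbished AND price ≤ 20 — and every 'Negative' example lacks it.
{price=9, status=refurbished, origin=local, brand=Erix} → status is refurbished, price = 9 → Positive. {price=7, status=refurbished, origin=local, brand=Belo} → status is refurbished, price = 7 → Positive. {price=12, status=refurbished, origin=handmade, brand=Belo} → status is refurbished, price = 12 → Positive. {price=16, status=refurbished, origin=imported, brand=Delt} → status is refurbished, price = 16 → Positive. {price=36, status=used, origin=local, brand=Corv} → status is used, price = 36 → Negative.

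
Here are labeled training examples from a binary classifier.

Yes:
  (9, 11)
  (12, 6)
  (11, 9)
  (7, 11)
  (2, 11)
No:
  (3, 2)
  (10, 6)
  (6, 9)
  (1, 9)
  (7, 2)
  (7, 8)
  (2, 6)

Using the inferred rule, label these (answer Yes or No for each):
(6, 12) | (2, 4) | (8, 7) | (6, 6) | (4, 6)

Yes, No, No, No, No

Every 'Yes' example satisfies: max ≥ 11. None of the 'No' examples do.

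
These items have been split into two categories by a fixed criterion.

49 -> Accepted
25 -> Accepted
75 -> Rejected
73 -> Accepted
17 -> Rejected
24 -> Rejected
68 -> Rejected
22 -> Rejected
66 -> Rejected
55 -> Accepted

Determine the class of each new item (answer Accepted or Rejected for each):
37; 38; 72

Accepted, Rejected, Rejected

Rule: ≡ 1 (mod 6). This holds for each 'Accepted' example and fails for each 'Rejected' one.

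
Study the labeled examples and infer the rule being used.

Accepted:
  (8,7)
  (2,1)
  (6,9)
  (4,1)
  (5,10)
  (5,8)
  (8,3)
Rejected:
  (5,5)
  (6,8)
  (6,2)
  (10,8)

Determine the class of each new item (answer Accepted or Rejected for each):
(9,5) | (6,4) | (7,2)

The distinguishing property — sum is odd — holds for all the 'Accepted' cases and none of the 'Rejected' cases.

Rejected, Rejected, Accepted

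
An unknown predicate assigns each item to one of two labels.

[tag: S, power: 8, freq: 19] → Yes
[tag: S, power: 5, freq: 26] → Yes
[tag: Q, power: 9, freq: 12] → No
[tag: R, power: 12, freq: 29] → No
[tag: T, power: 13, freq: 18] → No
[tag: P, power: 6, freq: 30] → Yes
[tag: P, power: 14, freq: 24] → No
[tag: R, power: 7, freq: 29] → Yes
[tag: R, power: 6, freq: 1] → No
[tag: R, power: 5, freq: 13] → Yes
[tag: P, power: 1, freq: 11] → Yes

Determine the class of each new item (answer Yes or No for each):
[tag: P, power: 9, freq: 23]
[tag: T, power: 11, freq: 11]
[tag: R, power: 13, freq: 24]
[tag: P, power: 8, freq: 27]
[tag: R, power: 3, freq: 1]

A rule that fits every label: freq ≥ 11 AND power ≤ 8 — true of each 'Yes' example, false of each 'No' one.
[tag: P, power: 9, freq: 23]: No (freq = 23, power = 9). [tag: T, power: 11, freq: 11]: No (freq = 11, power = 11). [tag: R, power: 13, freq: 24]: No (freq = 24, power = 13). [tag: P, power: 8, freq: 27]: Yes (freq = 27, power = 8). [tag: R, power: 3, freq: 1]: No (freq = 1, power = 3).

No, No, No, Yes, No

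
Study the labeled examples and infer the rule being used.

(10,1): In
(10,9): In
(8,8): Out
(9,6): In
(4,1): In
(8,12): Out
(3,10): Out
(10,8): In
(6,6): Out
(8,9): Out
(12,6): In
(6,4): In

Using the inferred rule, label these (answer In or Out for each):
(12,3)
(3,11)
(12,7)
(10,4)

In, Out, In, In

Every 'In' example satisfies: first > second. None of the 'Out' examples do.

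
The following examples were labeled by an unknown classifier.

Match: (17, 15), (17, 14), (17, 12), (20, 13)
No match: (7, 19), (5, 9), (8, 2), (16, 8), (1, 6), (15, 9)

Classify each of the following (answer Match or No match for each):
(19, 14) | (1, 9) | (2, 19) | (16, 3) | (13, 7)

A rule that fits every label: sum ≥ 29 — true of each 'Match' example, false of each 'No match' one.
(19, 14) — 19+14 = 33, hence Match. (1, 9) — 1+9 = 10, hence No match. (2, 19) — 2+19 = 21, hence No match. (16, 3) — 16+3 = 19, hence No match. (13, 7) — 13+7 = 20, hence No match.

Match, No match, No match, No match, No match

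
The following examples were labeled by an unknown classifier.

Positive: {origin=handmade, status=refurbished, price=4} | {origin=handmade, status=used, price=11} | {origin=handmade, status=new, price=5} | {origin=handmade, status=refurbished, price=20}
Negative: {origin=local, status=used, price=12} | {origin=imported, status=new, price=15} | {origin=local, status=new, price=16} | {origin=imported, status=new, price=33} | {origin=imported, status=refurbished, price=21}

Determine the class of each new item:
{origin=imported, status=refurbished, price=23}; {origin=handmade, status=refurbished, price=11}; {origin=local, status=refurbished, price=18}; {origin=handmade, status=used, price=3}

Negative, Positive, Negative, Positive

'Positive' ⟺ origin is handmade.
{origin=imported, status=refurbished, price=23} — origin is imported, hence Negative.
{origin=handmade, status=refurbished, price=11} — origin is handmade, hence Positive.
{origin=local, status=refurbished, price=18} — origin is local, hence Negative.
{origin=handmade, status=used, price=3} — origin is handmade, hence Positive.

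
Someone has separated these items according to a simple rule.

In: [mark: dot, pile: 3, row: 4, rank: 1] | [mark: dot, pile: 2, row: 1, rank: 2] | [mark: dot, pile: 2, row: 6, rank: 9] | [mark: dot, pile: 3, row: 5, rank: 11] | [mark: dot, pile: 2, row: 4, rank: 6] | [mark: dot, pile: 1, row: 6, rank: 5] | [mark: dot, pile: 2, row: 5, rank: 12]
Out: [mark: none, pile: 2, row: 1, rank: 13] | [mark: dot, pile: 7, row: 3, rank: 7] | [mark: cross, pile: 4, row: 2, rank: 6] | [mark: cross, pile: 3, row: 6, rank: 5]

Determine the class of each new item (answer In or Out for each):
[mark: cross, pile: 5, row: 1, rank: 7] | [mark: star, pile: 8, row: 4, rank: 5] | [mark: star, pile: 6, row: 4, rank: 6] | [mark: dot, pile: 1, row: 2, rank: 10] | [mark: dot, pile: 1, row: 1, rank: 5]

The classifier is using: mark is dot AND pile ≤ 3.
[mark: cross, pile: 5, row: 1, rank: 7]: mark is cross, pile = 5 — does not satisfy this, so Out. [mark: star, pile: 8, row: 4, rank: 5]: mark is star, pile = 8 — does not satisfy this, so Out. [mark: star, pile: 6, row: 4, rank: 6]: mark is star, pile = 6 — does not satisfy this, so Out. [mark: dot, pile: 1, row: 2, rank: 10]: mark is dot, pile = 1 — passes, so In. [mark: dot, pile: 1, row: 1, rank: 5]: mark is dot, pile = 1 — passes, so In.

Out, Out, Out, In, In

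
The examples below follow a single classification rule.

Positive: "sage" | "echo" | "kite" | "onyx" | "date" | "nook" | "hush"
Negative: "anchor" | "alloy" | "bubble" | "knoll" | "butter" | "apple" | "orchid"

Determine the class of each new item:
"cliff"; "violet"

Negative, Negative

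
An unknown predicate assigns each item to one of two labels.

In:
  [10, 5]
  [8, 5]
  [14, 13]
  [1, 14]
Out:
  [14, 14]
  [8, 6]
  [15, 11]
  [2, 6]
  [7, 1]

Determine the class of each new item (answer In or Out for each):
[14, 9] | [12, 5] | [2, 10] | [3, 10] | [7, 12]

In, In, Out, In, In

A rule that fits every label: sum is odd — true of each 'In' example, false of each 'Out' one.
[14, 9] — 14+9 = 23, hence In. [12, 5] — 12+5 = 17, hence In. [2, 10] — 2+10 = 12, hence Out. [3, 10] — 3+10 = 13, hence In. [7, 12] — 7+12 = 19, hence In.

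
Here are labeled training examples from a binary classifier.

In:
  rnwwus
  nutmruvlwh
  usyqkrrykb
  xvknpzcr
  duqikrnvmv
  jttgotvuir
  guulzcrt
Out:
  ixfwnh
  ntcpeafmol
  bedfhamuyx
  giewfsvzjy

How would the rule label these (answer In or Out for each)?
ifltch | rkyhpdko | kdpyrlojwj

Out, In, In

A rule that fits every label: contains 'r' — true of each 'In' example, false of each 'Out' one.
ifltch → no 'r' → Out.
rkyhpdko → has 'r' → In.
kdpyrlojwj → has 'r' → In.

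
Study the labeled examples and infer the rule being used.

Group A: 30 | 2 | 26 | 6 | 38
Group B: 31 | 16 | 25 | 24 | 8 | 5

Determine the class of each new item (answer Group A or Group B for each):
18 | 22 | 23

Group A, Group A, Group B

A rule that fits every label: ≡ 2 (mod 4) — true of each 'Group A' example, false of each 'Group B' one.
18: 18 mod 4 = 2 — meets the rule, so Group A.
22: 22 mod 4 = 2 — meets the rule, so Group A.
23: 23 mod 4 = 3 — fails this test, so Group B.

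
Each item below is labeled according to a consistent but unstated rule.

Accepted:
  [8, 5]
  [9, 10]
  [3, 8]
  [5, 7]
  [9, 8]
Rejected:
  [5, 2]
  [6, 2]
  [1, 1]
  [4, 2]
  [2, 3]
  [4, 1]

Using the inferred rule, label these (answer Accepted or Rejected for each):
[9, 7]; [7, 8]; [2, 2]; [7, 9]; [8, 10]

Accepted, Accepted, Rejected, Accepted, Accepted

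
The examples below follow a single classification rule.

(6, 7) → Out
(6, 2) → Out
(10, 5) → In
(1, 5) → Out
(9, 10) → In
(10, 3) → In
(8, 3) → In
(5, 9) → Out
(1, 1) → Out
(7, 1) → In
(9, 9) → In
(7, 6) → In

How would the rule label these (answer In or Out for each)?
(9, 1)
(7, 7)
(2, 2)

Rule: first ≥ 7. This holds for each 'In' example and fails for each 'Out' one.
In: (9, 1), since first 9.
In: (7, 7), since first 7.
Out: (2, 2), since first 2.

In, In, Out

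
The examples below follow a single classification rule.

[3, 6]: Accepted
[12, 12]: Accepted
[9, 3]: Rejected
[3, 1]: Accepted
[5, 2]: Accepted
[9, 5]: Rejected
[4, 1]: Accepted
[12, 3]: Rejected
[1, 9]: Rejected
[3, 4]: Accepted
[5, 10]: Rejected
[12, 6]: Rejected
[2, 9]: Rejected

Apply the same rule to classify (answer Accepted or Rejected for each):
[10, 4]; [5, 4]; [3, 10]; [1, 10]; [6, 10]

Rejected, Accepted, Rejected, Rejected, Rejected

Every 'Accepted' example satisfies: |first − second| ≤ 3. None of the 'Rejected' examples do.
[10, 4]: |10−4| = 6 — does not fit, so Rejected. [5, 4]: |5−4| = 1 — has this property, so Accepted. [3, 10]: |3−10| = 7 — does not fit, so Rejected. [1, 10]: |1−10| = 9 — does not fit, so Rejected. [6, 10]: |6−10| = 4 — does not fit, so Rejected.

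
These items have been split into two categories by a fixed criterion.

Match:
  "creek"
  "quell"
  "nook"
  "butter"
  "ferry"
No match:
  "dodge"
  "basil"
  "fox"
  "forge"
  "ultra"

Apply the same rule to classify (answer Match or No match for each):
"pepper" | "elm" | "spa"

A rule that fits every label: has a double letter — true of each 'Match' example, false of each 'No match' one.
Match: "pepper", since 'pp' doubled. No match: "elm", since no doubled letter. No match: "spa", since no doubled letter.

Match, No match, No match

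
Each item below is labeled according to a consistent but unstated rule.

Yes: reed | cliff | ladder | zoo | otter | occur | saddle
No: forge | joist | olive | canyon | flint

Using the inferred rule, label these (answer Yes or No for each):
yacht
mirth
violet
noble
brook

The distinguishing property — has a double letter — holds for all the 'Yes' cases and none of the 'No' cases.

No, No, No, No, Yes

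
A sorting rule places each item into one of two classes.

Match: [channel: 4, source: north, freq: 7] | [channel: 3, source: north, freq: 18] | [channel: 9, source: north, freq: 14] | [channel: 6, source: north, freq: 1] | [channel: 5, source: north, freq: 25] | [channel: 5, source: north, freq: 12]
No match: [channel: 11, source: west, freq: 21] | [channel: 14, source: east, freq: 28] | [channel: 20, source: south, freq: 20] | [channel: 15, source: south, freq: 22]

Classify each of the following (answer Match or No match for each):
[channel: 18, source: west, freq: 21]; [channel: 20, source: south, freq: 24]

One predicate separates the groups cleanly: source is north.
[channel: 18, source: west, freq: 21] — source is west, hence No match.
[channel: 20, source: south, freq: 24] — source is south, hence No match.

No match, No match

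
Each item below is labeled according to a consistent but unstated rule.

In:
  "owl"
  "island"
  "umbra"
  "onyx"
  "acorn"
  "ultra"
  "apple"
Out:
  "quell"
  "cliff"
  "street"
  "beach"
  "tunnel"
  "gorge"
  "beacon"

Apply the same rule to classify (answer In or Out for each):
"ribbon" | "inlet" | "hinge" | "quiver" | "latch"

Out, In, Out, Out, Out

Rule: starts with a vowel. This holds for each 'In' example and fails for each 'Out' one.
"ribbon": starts with 'r', fails this test → Out. "inlet": starts with 'i', passes → In. "hinge": starts with 'h', fails this test → Out. "quiver": starts with 'q', fails this test → Out. "latch": starts with 'l', fails this test → Out.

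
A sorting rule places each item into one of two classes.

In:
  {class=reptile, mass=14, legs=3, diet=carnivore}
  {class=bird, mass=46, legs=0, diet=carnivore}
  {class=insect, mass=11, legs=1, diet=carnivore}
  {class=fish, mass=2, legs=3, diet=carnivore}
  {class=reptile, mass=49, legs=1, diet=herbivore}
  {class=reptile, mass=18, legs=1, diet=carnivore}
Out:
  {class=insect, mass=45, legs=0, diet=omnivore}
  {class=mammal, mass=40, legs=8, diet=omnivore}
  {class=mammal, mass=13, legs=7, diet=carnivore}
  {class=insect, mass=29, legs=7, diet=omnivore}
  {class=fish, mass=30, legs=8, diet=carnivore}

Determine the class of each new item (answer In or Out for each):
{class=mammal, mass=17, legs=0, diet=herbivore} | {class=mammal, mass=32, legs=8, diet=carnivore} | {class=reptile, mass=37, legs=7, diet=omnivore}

In, Out, Out

A rule that fits every label: legs ≤ 3 AND mass ≠ 45 — true of each 'In' example, false of each 'Out' one.
{class=mammal, mass=17, legs=0, diet=herbivore}: legs = 0, mass = 17, satisfies this → In.
{class=mammal, mass=32, legs=8, diet=carnivore}: legs = 8, mass = 32, does not pass → Out.
{class=reptile, mass=37, legs=7, diet=omnivore}: legs = 7, mass = 37, does not pass → Out.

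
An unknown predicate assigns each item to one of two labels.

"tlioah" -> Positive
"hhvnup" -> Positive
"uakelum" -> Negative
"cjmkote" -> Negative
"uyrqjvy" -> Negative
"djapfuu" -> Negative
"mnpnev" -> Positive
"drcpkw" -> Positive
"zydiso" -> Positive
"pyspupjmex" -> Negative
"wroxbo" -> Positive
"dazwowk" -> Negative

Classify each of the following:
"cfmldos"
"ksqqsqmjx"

Negative, Negative

The common property of the 'Positive' items is: length 6. No 'Negative' item has it.
"cfmldos": length 7, doesn't qualify → Negative. "ksqqsqmjx": length 9, doesn't qualify → Negative.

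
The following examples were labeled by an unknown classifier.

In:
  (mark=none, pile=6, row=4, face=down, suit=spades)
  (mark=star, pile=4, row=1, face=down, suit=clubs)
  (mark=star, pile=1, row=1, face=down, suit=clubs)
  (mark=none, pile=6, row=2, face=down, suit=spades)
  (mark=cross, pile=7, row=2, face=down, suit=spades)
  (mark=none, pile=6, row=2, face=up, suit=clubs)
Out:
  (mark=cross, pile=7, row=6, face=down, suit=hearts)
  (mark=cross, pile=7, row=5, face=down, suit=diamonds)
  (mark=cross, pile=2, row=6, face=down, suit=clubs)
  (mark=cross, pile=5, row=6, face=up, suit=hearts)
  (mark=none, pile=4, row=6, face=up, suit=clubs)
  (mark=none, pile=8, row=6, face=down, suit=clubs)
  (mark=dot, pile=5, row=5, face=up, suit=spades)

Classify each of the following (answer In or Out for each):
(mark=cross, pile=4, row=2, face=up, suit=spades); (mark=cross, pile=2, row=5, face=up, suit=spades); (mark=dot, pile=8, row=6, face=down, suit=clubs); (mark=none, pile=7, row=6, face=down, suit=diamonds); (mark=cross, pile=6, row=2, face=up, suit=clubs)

In, Out, Out, Out, In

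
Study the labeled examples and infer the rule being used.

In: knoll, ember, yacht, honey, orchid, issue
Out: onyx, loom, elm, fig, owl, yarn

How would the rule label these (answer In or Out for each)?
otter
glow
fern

One predicate separates the groups cleanly: length ≥ 5.

In, Out, Out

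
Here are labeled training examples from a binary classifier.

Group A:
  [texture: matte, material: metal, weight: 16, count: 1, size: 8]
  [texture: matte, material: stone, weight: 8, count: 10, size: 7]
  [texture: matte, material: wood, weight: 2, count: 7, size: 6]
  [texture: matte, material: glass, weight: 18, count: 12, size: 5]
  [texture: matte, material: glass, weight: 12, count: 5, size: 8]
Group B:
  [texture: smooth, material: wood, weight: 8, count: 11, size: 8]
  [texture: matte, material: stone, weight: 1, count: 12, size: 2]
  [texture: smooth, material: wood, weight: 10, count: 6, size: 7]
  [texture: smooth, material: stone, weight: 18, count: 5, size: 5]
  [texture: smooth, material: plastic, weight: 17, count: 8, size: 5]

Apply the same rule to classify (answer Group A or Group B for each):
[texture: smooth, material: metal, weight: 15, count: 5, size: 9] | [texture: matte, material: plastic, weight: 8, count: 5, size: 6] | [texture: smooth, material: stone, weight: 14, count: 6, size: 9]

'Group A' ⟺ texture is matte AND size ≥ 5.
[texture: smooth, material: metal, weight: 15, count: 5, size: 9] — texture is smooth, size = 9, hence Group B.
[texture: matte, material: plastic, weight: 8, count: 5, size: 6] — texture is matte, size = 6, hence Group A.
[texture: smooth, material: stone, weight: 14, count: 6, size: 9] — texture is smooth, size = 9, hence Group B.

Group B, Group A, Group B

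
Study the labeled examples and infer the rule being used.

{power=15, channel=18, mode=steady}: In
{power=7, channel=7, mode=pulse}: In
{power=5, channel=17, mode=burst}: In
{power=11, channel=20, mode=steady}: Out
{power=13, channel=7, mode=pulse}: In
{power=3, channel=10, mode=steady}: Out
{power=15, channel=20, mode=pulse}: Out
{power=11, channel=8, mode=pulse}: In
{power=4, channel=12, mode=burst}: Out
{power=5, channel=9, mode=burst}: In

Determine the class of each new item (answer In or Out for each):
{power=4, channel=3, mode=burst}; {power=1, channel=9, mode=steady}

Out, Out

The common property of the 'In' items is: channel ≤ 18 AND power ≥ 5. No 'Out' item has it.
{power=4, channel=3, mode=burst} — channel = 3, power = 4, hence Out.
{power=1, channel=9, mode=steady} — channel = 9, power = 1, hence Out.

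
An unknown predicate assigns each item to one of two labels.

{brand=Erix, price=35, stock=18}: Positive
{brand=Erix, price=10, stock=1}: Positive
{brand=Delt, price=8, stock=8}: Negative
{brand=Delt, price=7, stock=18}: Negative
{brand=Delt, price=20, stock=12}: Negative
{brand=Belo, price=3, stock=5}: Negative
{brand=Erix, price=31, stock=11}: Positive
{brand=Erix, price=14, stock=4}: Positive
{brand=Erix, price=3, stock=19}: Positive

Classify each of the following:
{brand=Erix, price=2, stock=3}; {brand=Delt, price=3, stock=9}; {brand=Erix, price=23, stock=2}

The rule appears to be: brand is Erix.
{brand=Erix, price=2, stock=3}: brand is Erix, has this property → Positive. {brand=Delt, price=3, stock=9}: brand is Delt, fails this test → Negative. {brand=Erix, price=23, stock=2}: brand is Erix, has this property → Positive.

Positive, Negative, Positive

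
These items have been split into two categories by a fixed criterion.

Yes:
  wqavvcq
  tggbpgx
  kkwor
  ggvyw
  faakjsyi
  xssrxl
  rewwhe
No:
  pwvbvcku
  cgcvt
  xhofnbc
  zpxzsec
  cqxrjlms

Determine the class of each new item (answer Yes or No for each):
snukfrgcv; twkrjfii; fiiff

No, Yes, Yes

'Yes' ⟺ has a double letter.
snukfrgcv: No (no doubled letter). twkrjfii: Yes ('ii' doubled). fiiff: Yes ('ii' doubled).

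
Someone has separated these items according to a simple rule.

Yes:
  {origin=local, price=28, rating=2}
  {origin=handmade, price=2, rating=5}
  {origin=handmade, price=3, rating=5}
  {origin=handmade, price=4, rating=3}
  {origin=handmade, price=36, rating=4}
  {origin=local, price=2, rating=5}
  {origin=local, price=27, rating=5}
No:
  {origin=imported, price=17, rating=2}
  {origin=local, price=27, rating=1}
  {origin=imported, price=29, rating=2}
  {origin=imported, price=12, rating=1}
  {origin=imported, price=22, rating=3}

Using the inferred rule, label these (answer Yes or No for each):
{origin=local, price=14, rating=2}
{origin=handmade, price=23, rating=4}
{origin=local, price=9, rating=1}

The common property of the 'Yes' items is: origin is not imported AND rating ≥ 2. No 'No' item has it.
Yes: {origin=local, price=14, rating=2}, since origin is local, rating = 2.
Yes: {origin=handmade, price=23, rating=4}, since origin is handmade, rating = 4.
No: {origin=local, price=9, rating=1}, since origin is local, rating = 1.

Yes, Yes, No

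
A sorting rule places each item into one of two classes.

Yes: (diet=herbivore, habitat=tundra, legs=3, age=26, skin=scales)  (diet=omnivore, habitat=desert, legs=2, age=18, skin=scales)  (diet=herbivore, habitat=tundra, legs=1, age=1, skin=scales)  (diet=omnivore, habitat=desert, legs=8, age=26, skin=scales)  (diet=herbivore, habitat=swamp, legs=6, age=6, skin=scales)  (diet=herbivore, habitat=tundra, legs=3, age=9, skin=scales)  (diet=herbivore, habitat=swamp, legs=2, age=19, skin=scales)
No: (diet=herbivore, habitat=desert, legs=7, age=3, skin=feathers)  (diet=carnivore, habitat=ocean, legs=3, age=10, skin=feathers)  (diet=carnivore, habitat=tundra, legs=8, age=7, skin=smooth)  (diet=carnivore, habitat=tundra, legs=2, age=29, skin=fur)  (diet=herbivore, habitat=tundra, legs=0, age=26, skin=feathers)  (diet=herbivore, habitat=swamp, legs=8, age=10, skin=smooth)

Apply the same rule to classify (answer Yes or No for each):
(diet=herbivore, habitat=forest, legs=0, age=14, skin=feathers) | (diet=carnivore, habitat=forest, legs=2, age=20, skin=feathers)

The classifier is using: skin is scales.
(diet=herbivore, habitat=forest, legs=0, age=14, skin=feathers) — skin is feathers, hence No.
(diet=carnivore, habitat=forest, legs=2, age=20, skin=feathers) — skin is feathers, hence No.

No, No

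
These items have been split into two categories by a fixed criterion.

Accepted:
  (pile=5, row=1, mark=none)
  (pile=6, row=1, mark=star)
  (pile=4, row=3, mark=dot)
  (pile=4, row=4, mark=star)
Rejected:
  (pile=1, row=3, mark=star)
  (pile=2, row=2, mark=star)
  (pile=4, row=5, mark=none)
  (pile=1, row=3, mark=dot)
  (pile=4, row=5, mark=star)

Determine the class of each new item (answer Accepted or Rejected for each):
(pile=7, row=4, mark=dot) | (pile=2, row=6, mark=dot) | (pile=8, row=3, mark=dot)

Accepted, Rejected, Accepted

A rule that fits every label: pile ≥ 4 AND row ≤ 4 — true of each 'Accepted' example, false of each 'Rejected' one.
Accepted: (pile=7, row=4, mark=dot), since pile = 7, row = 4.
Rejected: (pile=2, row=6, mark=dot), since pile = 2, row = 6.
Accepted: (pile=8, row=3, mark=dot), since pile = 8, row = 3.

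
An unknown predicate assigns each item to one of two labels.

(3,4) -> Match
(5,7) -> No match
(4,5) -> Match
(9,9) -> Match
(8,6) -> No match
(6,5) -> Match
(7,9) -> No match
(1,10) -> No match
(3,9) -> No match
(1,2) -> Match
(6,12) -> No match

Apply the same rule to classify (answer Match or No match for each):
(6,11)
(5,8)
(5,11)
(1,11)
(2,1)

No match, No match, No match, No match, Match

Every 'Match' example satisfies: |first − second| ≤ 1. None of the 'No match' examples do.
(6,11): |6−11| = 5, doesn't match → No match.
(5,8): |5−8| = 3, doesn't match → No match.
(5,11): |5−11| = 6, doesn't match → No match.
(1,11): |1−11| = 10, doesn't match → No match.
(2,1): |2−1| = 1, matches → Match.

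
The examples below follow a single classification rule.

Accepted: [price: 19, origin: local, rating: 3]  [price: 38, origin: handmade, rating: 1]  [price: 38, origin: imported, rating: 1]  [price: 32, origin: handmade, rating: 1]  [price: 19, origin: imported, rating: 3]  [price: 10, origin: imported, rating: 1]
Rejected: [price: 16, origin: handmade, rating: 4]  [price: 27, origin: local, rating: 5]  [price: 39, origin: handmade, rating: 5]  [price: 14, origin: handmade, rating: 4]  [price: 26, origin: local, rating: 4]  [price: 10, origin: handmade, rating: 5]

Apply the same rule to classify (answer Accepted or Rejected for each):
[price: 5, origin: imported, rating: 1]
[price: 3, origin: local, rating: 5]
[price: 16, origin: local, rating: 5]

Accepted, Rejected, Rejected

A rule that fits every label: rating ≤ 3 — true of each 'Accepted' example, false of each 'Rejected' one.
[price: 5, origin: imported, rating: 1]: rating = 1, fits → Accepted. [price: 3, origin: local, rating: 5]: rating = 5, doesn't match → Rejected. [price: 16, origin: local, rating: 5]: rating = 5, doesn't match → Rejected.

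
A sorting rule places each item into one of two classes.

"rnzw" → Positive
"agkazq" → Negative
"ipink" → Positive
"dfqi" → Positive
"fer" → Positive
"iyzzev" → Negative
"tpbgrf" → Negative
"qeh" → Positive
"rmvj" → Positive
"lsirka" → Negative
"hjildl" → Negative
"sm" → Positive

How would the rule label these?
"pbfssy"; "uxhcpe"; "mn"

Negative, Negative, Positive

'Positive' ⟺ length ≤ 5.
"pbfssy": Negative (length 6).
"uxhcpe": Negative (length 6).
"mn": Positive (length 2).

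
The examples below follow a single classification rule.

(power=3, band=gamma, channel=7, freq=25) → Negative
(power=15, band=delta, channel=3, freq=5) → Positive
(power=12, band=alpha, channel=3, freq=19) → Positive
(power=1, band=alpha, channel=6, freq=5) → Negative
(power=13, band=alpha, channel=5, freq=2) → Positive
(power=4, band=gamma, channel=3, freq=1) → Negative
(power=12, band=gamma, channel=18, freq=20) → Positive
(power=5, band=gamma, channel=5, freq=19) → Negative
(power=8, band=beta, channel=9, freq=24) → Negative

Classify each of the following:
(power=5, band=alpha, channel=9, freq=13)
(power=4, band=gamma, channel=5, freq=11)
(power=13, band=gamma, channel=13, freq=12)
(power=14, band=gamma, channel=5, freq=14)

The rule appears to be: power ≥ 12.
(power=5, band=alpha, channel=9, freq=13): power = 5 — does not fit, so Negative. (power=4, band=gamma, channel=5, freq=11): power = 4 — does not fit, so Negative. (power=13, band=gamma, channel=13, freq=12): power = 13 — has this property, so Positive. (power=14, band=gamma, channel=5, freq=14): power = 14 — has this property, so Positive.

Negative, Negative, Positive, Positive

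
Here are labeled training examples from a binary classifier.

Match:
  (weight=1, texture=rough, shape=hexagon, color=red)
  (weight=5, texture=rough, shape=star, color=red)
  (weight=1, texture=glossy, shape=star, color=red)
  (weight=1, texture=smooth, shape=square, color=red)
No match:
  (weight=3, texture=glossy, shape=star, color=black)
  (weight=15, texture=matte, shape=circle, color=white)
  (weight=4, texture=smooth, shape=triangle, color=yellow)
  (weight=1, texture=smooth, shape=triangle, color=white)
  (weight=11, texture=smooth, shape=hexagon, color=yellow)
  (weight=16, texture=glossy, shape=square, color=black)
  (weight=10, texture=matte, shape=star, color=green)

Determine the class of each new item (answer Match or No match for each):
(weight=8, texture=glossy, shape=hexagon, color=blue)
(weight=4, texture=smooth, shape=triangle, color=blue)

Comparing the two groups points to one rule — color is red.
No match: (weight=8, texture=glossy, shape=hexagon, color=blue), since color is blue.
No match: (weight=4, texture=smooth, shape=triangle, color=blue), since color is blue.

No match, No match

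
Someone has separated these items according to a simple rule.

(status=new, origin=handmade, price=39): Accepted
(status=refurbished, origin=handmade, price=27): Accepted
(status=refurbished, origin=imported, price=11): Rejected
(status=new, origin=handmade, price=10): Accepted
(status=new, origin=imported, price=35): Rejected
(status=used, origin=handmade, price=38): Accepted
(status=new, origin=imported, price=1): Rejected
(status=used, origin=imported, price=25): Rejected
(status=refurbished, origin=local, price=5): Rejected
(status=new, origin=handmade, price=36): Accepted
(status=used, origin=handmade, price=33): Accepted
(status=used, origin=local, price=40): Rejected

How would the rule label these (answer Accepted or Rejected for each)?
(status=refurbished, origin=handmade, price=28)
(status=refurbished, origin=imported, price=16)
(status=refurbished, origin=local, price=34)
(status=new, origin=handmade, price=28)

Accepted, Rejected, Rejected, Accepted

'Accepted' ⟺ origin is handmade.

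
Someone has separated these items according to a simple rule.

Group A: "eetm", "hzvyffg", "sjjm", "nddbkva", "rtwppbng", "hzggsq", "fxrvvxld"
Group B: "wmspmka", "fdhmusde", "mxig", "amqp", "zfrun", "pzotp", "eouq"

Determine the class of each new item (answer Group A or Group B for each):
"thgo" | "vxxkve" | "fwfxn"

Group B, Group A, Group B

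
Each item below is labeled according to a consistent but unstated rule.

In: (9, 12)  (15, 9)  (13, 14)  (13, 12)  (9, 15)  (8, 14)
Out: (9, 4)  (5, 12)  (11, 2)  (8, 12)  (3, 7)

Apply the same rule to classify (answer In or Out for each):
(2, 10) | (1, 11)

The classifier is using: sum ≥ 21.
Out: (2, 10), since 2+10 = 12.
Out: (1, 11), since 1+11 = 12.

Out, Out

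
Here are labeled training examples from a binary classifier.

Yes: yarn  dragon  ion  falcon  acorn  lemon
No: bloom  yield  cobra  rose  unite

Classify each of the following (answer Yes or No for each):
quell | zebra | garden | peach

No, No, Yes, No

'Yes' ⟺ ends with 'n'.
quell — ends with 'l', hence No.
zebra — ends with 'a', hence No.
garden — ends with 'n', hence Yes.
peach — ends with 'h', hence No.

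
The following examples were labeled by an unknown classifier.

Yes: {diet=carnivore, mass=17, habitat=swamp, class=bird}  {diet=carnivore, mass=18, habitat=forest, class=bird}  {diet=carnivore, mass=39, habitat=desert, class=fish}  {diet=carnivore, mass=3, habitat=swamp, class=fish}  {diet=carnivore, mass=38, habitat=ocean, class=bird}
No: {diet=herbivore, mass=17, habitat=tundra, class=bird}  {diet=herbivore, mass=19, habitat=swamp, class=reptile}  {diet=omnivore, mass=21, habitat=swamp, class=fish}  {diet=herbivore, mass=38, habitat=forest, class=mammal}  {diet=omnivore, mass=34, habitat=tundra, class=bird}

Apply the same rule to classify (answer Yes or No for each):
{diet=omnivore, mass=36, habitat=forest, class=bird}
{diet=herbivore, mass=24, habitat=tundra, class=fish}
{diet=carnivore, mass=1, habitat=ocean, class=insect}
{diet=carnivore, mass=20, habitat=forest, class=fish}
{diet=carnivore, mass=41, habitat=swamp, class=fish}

No, No, Yes, Yes, Yes

A rule that fits every label: diet is carnivore — true of each 'Yes' example, false of each 'No' one.
{diet=omnivore, mass=36, habitat=forest, class=bird} — diet is omnivore, hence No.
{diet=herbivore, mass=24, habitat=tundra, class=fish} — diet is herbivore, hence No.
{diet=carnivore, mass=1, habitat=ocean, class=insect} — diet is carnivore, hence Yes.
{diet=carnivore, mass=20, habitat=forest, class=fish} — diet is carnivore, hence Yes.
{diet=carnivore, mass=41, habitat=swamp, class=fish} — diet is carnivore, hence Yes.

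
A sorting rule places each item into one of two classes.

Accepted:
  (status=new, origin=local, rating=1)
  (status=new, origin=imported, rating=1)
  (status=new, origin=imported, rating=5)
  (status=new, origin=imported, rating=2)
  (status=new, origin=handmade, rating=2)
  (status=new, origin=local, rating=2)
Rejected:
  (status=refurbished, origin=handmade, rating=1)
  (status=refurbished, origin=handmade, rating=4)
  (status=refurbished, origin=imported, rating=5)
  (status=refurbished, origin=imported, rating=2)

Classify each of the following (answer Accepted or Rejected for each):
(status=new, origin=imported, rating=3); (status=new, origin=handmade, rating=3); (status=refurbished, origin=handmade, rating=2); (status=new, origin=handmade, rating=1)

Accepted, Accepted, Rejected, Accepted

The simplest hypothesis consistent with all the labels is: status is new.
(status=new, origin=imported, rating=3) → status is new → Accepted.
(status=new, origin=handmade, rating=3) → status is new → Accepted.
(status=refurbished, origin=handmade, rating=2) → status is refurbished → Rejected.
(status=new, origin=handmade, rating=1) → status is new → Accepted.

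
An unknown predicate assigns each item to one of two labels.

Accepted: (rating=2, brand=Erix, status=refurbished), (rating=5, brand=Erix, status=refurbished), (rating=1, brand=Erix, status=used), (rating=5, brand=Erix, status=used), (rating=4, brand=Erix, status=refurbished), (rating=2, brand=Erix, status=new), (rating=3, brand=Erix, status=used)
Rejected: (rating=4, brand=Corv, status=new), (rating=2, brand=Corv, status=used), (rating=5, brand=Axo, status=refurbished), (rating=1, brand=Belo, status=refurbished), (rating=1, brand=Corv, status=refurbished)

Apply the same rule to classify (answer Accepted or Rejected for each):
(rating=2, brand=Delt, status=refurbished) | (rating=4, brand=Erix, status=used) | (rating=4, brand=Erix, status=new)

Rejected, Accepted, Accepted

A rule that fits every label: brand is Erix — true of each 'Accepted' example, false of each 'Rejected' one.
(rating=2, brand=Delt, status=refurbished): brand is Delt, lacks this property → Rejected.
(rating=4, brand=Erix, status=used): brand is Erix, passes → Accepted.
(rating=4, brand=Erix, status=new): brand is Erix, passes → Accepted.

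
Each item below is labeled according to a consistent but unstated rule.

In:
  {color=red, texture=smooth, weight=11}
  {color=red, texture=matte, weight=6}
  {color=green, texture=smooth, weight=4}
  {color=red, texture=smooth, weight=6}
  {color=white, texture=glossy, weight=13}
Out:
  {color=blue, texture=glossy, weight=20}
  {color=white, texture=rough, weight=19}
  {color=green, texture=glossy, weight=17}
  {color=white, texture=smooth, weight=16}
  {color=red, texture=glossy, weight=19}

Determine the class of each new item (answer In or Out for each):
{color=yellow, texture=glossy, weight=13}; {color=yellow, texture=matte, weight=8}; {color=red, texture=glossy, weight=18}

In, In, Out

Every 'In' example satisfies: weight ≤ 13. None of the 'Out' examples do.
In: {color=yellow, texture=glossy, weight=13}, since weight = 13.
In: {color=yellow, texture=matte, weight=8}, since weight = 8.
Out: {color=red, texture=glossy, weight=18}, since weight = 18.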